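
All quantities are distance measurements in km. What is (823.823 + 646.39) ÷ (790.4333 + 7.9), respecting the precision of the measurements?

823.823 + 646.39 = 1470.213, limited to 2 d.p. → 6 s.f.; 790.4333 + 7.9 = 798.3333, limited to 1 d.p. → 4 s.f.
Carrying full precision, 1470.213 ÷ 798.3333 = 1.84160299965…; keep min(6, 4) = 4 s.f.
Rounded to 4 significant figures: 1.842.

1.842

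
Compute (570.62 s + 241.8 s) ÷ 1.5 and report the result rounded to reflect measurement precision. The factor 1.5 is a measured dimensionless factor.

5.4 × 10^2 s

570.62 s + 241.8 s = 812.42 s; the sum is limited to 1 decimal place (4 s.f.).
Carrying full precision, 812.42 ÷ 1.5 = 541.613333333… s; 1.5 has 2 s.f., so the result keeps min(4, 2) = 2 s.f.
Rounded to 2 significant figures: 5.4 × 10^2 s.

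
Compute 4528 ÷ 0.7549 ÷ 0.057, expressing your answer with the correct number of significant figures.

4528 ÷ 0.7549 ÷ 0.057 = 105230.621925…
Multiplication/division keeps the fewest significant figures: 4528 → 4 s.f., 0.7549 → 4 s.f., 0.057 → 2 s.f.; limit is 2.
Rounded to 2 significant figures: 1.1 × 10^5.

1.1 × 10^5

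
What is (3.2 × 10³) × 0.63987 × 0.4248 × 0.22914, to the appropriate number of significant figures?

(3.2 × 10³) × 0.63987 × 0.4248 × 0.22914 = 199.309107368…
Multiplication/division keeps the fewest significant figures: 3.2 × 10³ → 2 s.f., 0.63987 → 5 s.f., 0.4248 → 4 s.f., 0.22914 → 5 s.f.; limit is 2.
Rounded to 2 significant figures: 2.0 × 10².

2.0 × 10²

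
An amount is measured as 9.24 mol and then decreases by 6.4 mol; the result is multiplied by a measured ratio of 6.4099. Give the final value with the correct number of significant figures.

18 mol

9.24 mol − 6.4 mol = 2.84 mol; the difference is limited to 1 decimal place (2 s.f.).
Carrying full precision, 2.84 × 6.4099 = 18.204116 mol; 6.4099 has 5 s.f., so the result keeps min(2, 5) = 2 s.f.
Rounded to 2 significant figures: 18 mol.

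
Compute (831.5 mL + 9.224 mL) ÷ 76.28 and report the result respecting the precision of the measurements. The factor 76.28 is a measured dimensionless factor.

831.5 mL + 9.224 mL = 840.724 mL; the sum is limited to 1 decimal place (4 s.f.).
Carrying full precision, 840.724 ÷ 76.28 = 11.0215521762… mL; 76.28 has 4 s.f., so the result keeps min(4, 4) = 4 s.f.
Rounded to 4 significant figures: 11.02 mL.

11.02 mL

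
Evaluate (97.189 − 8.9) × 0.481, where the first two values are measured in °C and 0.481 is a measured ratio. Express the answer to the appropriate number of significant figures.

97.189 °C − 8.9 °C = 88.289 °C; the difference is limited to 1 decimal place (3 s.f.).
Carrying full precision, 88.289 × 0.481 = 42.467009 °C; 0.481 has 3 s.f., so the result keeps min(3, 3) = 3 s.f.
Rounded to 3 significant figures: 42.5 °C.

42.5 °C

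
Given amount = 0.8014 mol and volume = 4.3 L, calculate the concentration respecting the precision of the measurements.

0.19 mol/L

concentration = 0.8014 mol ÷ 4.3 L = 0.186372093023… mol/L.
0.8014 has 4 significant figures; 4.3 has 2.
Division/multiplication keeps the fewest: 2 significant figures.
Rounded: 0.19 mol/L.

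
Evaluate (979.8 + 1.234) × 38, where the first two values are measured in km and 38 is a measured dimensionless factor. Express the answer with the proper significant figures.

3.7 × 10⁴ km

979.8 km + 1.234 km = 981.034 km; the sum is limited to 1 decimal place (4 s.f.).
Carrying full precision, 981.034 × 38 = 37279.292 km; 38 has 2 s.f., so the result keeps min(4, 2) = 2 s.f.
Rounded to 2 significant figures: 3.7 × 10⁴ km.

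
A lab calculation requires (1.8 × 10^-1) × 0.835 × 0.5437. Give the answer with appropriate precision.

0.082

(1.8 × 10^-1) × 0.835 × 0.5437 = 0.08171811
Multiplication/division keeps the fewest significant figures: 1.8 × 10^-1 → 2 s.f., 0.835 → 3 s.f., 0.5437 → 4 s.f.; limit is 2.
Rounded to 2 significant figures: 0.082.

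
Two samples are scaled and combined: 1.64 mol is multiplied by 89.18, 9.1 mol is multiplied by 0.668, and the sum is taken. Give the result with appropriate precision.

1.64 × 89.18 = 146.2552 → 146 mol (3 s.f., last digit at the 10^0 place).
9.1 × 0.668 = 6.0788 → 6.1 mol (2 s.f., last digit at the 10^-1 place).
Sum: 152.334 mol; keep the coarser place, 10^0.
Result: 152 mol.

152 mol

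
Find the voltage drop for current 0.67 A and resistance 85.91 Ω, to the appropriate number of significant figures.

voltage drop = 0.67 A × 85.91 Ω = 57.5597 V.
0.67 has 2 significant figures; 85.91 has 4.
Division/multiplication keeps the fewest: 2 significant figures.
Rounded: 58 V.

58 V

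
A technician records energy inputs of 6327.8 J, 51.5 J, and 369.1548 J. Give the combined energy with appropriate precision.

6327.8 J + 51.5 J + 369.1548 J = 6748.4548 J.
Addition/subtraction keeps the fewest decimal places: 6327.8 → 1 decimal place, 51.5 → 1 decimal place, 369.1548 → 4 decimal places; limit is 1.
Rounded to 1 decimal place: 6748.5 J.

6748.5 J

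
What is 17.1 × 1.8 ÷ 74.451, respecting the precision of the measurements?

17.1 × 1.8 ÷ 74.451 = 0.413426280372…
Multiplication/division keeps the fewest significant figures: 17.1 → 3 s.f., 1.8 → 2 s.f., 74.451 → 5 s.f.; limit is 2.
Rounded to 2 significant figures: 0.41.

0.41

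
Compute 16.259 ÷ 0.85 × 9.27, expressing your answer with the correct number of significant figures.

16.259 ÷ 0.85 × 9.27 = 177.318741176…
Multiplication/division keeps the fewest significant figures: 16.259 → 5 s.f., 0.85 → 2 s.f., 9.27 → 3 s.f.; limit is 2.
Rounded to 2 significant figures: 1.8 × 10².

1.8 × 10²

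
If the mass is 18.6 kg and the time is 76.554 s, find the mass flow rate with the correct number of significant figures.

2.43 × 10^-1 kg/s

mass flow rate = 18.6 kg ÷ 76.554 s = 0.242965749667… kg/s.
18.6 has 3 significant figures; 76.554 has 5.
Division/multiplication keeps the fewest: 3 significant figures.
Rounded: 2.43 × 10^-1 kg/s.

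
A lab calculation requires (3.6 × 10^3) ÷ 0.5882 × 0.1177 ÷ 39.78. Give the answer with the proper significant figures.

(3.6 × 10^3) ÷ 0.5882 × 0.1177 ÷ 39.78 = 18.1087788344…
Multiplication/division keeps the fewest significant figures: 3.6 × 10^3 → 2 s.f., 0.5882 → 4 s.f., 0.1177 → 4 s.f., 39.78 → 4 s.f.; limit is 2.
Rounded to 2 significant figures: 18.

18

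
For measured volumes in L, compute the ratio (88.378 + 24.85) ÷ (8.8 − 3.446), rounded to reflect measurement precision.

21

88.378 + 24.85 = 113.228, limited to 2 d.p. → 5 s.f.; 8.8 − 3.446 = 5.354, limited to 1 d.p. → 2 s.f.
Carrying full precision, 113.228 ÷ 5.354 = 21.1483003362…; keep min(5, 2) = 2 s.f.
Rounded to 2 significant figures: 21.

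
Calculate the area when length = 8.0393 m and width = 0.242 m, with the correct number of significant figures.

1.95 m²

area = 8.0393 m × 0.242 m = 1.9455106 m².
8.0393 has 5 significant figures; 0.242 has 3.
Division/multiplication keeps the fewest: 3 significant figures.
Rounded: 1.95 m².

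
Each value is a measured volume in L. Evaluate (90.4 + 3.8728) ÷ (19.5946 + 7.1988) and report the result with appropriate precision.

3.52

90.4 + 3.8728 = 94.2728, limited to 1 d.p. → 3 s.f.; 19.5946 + 7.1988 = 26.7934, limited to 4 d.p. → 6 s.f.
Carrying full precision, 94.2728 ÷ 26.7934 = 3.51850828935…; keep min(3, 6) = 3 s.f.
Rounded to 3 significant figures: 3.52.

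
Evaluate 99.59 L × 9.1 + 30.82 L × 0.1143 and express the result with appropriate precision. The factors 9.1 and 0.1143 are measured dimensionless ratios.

9.1 × 10^2 L

99.59 × 9.1 = 906.269 → 9.1 × 10^2 L (2 s.f., last digit at the 10^1 place).
30.82 × 0.1143 = 3.522726 → 3.523 L (4 s.f., last digit at the 10^-3 place).
Sum: 909.791726 L; keep the coarser place, 10^1.
Result: 9.1 × 10^2 L.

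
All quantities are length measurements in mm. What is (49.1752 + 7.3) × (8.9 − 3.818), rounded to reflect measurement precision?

49.1752 + 7.3 = 56.4752, limited to 1 d.p. → 3 s.f.; 8.9 − 3.818 = 5.082, limited to 1 d.p. → 2 s.f.
Carrying full precision, 56.4752 × 5.082 = 287.0069664; keep min(3, 2) = 2 s.f.
Rounded to 2 significant figures: 2.9 × 10² mm².

2.9 × 10² mm²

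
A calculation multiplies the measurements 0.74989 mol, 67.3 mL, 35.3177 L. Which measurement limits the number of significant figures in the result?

67.3 mL

0.74989 mol → 5 s.f.; 67.3 mL → 3 s.f.; 35.3177 L → 6 s.f.
The fewest is 3 significant figures, from 67.3 mL.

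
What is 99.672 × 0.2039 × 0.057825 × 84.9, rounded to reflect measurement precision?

99.8

99.672 × 0.2039 × 0.057825 × 84.9 = 99.7731606761…
Multiplication/division keeps the fewest significant figures: 99.672 → 5 s.f., 0.2039 → 4 s.f., 0.057825 → 5 s.f., 84.9 → 3 s.f.; limit is 3.
Rounded to 3 significant figures: 99.8.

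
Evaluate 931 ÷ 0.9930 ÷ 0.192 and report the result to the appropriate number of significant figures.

931 ÷ 0.9930 ÷ 0.192 = 4883.14031554…
Multiplication/division keeps the fewest significant figures: 931 → 3 s.f., 0.9930 → 4 s.f., 0.192 → 3 s.f.; limit is 3.
Rounded to 3 significant figures: 4.88 × 10³.

4.88 × 10³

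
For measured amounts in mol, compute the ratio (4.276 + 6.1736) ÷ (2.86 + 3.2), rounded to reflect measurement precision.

4.276 + 6.1736 = 10.4496, limited to 3 d.p. → 5 s.f.; 2.86 + 3.2 = 6.06, limited to 1 d.p. → 2 s.f.
Carrying full precision, 10.4496 ÷ 6.06 = 1.72435643564…; keep min(5, 2) = 2 s.f.
Rounded to 2 significant figures: 1.7.

1.7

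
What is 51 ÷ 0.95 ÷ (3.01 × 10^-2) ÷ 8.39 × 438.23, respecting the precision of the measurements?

9.3 × 10^4

51 ÷ 0.95 ÷ (3.01 × 10^-2) ÷ 8.39 × 438.23 = 93158.0135304…
Multiplication/division keeps the fewest significant figures: 51 → 2 s.f., 0.95 → 2 s.f., 3.01 × 10^-2 → 3 s.f., 8.39 → 3 s.f., 438.23 → 5 s.f.; limit is 2.
Rounded to 2 significant figures: 9.3 × 10^4.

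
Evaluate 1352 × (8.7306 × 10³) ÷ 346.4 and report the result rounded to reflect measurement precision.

1352 × (8.7306 × 10³) ÷ 346.4 = 34075.551963…
Multiplication/division keeps the fewest significant figures: 1352 → 4 s.f., 8.7306 × 10³ → 5 s.f., 346.4 → 4 s.f.; limit is 4.
Rounded to 4 significant figures: 3.408 × 10⁴.

3.408 × 10⁴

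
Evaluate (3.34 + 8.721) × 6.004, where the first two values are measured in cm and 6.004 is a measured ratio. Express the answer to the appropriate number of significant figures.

72.41 cm

3.34 cm + 8.721 cm = 12.061 cm; the sum is limited to 2 decimal places (4 s.f.).
Carrying full precision, 12.061 × 6.004 = 72.414244 cm; 6.004 has 4 s.f., so the result keeps min(4, 4) = 4 s.f.
Rounded to 4 significant figures: 72.41 cm.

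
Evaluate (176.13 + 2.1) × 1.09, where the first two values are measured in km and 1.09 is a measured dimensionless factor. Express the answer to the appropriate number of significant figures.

176.13 km + 2.1 km = 178.23 km; the sum is limited to 1 decimal place (4 s.f.).
Carrying full precision, 178.23 × 1.09 = 194.2707 km; 1.09 has 3 s.f., so the result keeps min(4, 3) = 3 s.f.
Rounded to 3 significant figures: 194 km.

194 km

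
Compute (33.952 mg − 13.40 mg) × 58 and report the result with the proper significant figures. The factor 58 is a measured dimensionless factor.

33.952 mg − 13.40 mg = 20.552 mg; the difference is limited to 2 decimal places (4 s.f.).
Carrying full precision, 20.552 × 58 = 1192.016 mg; 58 has 2 s.f., so the result keeps min(4, 2) = 2 s.f.
Rounded to 2 significant figures: 1.2 × 10^3 mg.

1.2 × 10^3 mg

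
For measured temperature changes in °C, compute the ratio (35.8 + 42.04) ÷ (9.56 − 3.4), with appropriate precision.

13

35.8 + 42.04 = 77.84, limited to 1 d.p. → 3 s.f.; 9.56 − 3.4 = 6.16, limited to 1 d.p. → 2 s.f.
Carrying full precision, 77.84 ÷ 6.16 = 12.6363636364…; keep min(3, 2) = 2 s.f.
Rounded to 2 significant figures: 13.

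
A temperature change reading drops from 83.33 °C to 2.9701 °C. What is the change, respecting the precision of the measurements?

83.33 °C − 2.9701 °C = 80.3599 °C.
Addition/subtraction keeps the fewest decimal places: 83.33 → 2 decimal places, 2.9701 → 4 decimal places; limit is 2.
Rounded to 2 decimal places: 80.36 °C.

80.36 °C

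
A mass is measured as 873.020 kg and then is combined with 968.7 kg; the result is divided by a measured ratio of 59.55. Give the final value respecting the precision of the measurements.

30.93 kg

873.020 kg + 968.7 kg = 1841.720 kg; the sum is limited to 1 decimal place (5 s.f.).
Carrying full precision, 1841.720 ÷ 59.55 = 30.9272879933… kg; 59.55 has 4 s.f., so the result keeps min(5, 4) = 4 s.f.
Rounded to 4 significant figures: 30.93 kg.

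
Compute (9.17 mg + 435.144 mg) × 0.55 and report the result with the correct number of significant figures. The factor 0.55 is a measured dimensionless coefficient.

9.17 mg + 435.144 mg = 444.314 mg; the sum is limited to 2 decimal places (5 s.f.).
Carrying full precision, 444.314 × 0.55 = 244.3727 mg; 0.55 has 2 s.f., so the result keeps min(5, 2) = 2 s.f.
Rounded to 2 significant figures: 2.4 × 10^2 mg.

2.4 × 10^2 mg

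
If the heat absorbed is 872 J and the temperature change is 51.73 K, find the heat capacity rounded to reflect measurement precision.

16.9 J/K

heat capacity = 872 J ÷ 51.73 K = 16.8567562343… J/K.
872 has 3 significant figures; 51.73 has 4.
Division/multiplication keeps the fewest: 3 significant figures.
Rounded: 16.9 J/K.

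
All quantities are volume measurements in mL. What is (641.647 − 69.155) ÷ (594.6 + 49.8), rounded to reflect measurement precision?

0.8884

641.647 − 69.155 = 572.492, limited to 3 d.p. → 6 s.f.; 594.6 + 49.8 = 644.4, limited to 1 d.p. → 4 s.f.
Carrying full precision, 572.492 ÷ 644.4 = 0.888410924891…; keep min(6, 4) = 4 s.f.
Rounded to 4 significant figures: 0.8884.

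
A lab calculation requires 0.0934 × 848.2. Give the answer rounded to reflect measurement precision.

0.0934 × 848.2 = 79.22188
Multiplication/division keeps the fewest significant figures: 0.0934 → 3 s.f., 848.2 → 4 s.f.; limit is 3.
Rounded to 3 significant figures: 79.2.

79.2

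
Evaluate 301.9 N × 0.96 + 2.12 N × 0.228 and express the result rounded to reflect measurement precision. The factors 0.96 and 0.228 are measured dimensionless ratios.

301.9 × 0.96 = 289.824 → 2.9 × 10^2 N (2 s.f., last digit at the 10^1 place).
2.12 × 0.228 = 0.48336 → 0.483 N (3 s.f., last digit at the 10^-3 place).
Sum: 290.30736 N; keep the coarser place, 10^1.
Result: 2.9 × 10^2 N.

2.9 × 10^2 N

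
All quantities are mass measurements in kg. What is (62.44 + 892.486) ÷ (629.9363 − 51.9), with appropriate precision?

1.652

62.44 + 892.486 = 954.926, limited to 2 d.p. → 5 s.f.; 629.9363 − 51.9 = 578.0363, limited to 1 d.p. → 4 s.f.
Carrying full precision, 954.926 ÷ 578.0363 = 1.652017356…; keep min(5, 4) = 4 s.f.
Rounded to 4 significant figures: 1.652.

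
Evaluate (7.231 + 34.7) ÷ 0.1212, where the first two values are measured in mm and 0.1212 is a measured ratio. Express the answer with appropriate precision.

346 mm

7.231 mm + 34.7 mm = 41.931 mm; the sum is limited to 1 decimal place (3 s.f.).
Carrying full precision, 41.931 ÷ 0.1212 = 345.965346535… mm; 0.1212 has 4 s.f., so the result keeps min(3, 4) = 3 s.f.
Rounded to 3 significant figures: 346 mm.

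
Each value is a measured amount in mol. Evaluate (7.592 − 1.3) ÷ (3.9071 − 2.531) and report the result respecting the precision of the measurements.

4.6

7.592 − 1.3 = 6.292, limited to 1 d.p. → 2 s.f.; 3.9071 − 2.531 = 1.3761, limited to 3 d.p. → 4 s.f.
Carrying full precision, 6.292 ÷ 1.3761 = 4.5723421263…; keep min(2, 4) = 2 s.f.
Rounded to 2 significant figures: 4.6.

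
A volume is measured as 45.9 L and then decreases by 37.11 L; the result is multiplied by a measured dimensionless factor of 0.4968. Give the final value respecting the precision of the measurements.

4.4 L

45.9 L − 37.11 L = 8.79 L; the difference is limited to 1 decimal place (2 s.f.).
Carrying full precision, 8.79 × 0.4968 = 4.366872 L; 0.4968 has 4 s.f., so the result keeps min(2, 4) = 2 s.f.
Rounded to 2 significant figures: 4.4 L.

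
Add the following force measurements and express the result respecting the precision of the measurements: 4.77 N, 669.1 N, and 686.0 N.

1.3599 × 10³ N

4.77 N + 669.1 N + 686.0 N = 1359.87 N.
Addition/subtraction keeps the fewest decimal places: 4.77 → 2 decimal places, 669.1 → 1 decimal place, 686.0 → 1 decimal place; limit is 1.
Rounded to 1 decimal place: 1.3599 × 10³ N.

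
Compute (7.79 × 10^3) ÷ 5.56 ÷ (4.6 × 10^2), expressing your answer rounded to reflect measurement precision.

3.0

(7.79 × 10^3) ÷ 5.56 ÷ (4.6 × 10^2) = 3.0458242102…
Multiplication/division keeps the fewest significant figures: 7.79 × 10^3 → 3 s.f., 5.56 → 3 s.f., 4.6 × 10^2 → 2 s.f.; limit is 2.
Rounded to 2 significant figures: 3.0.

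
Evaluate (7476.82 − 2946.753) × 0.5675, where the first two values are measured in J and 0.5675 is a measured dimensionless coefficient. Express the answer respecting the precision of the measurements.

2571 J

7476.82 J − 2946.753 J = 4530.067 J; the difference is limited to 2 decimal places (6 s.f.).
Carrying full precision, 4530.067 × 0.5675 = 2570.8130225 J; 0.5675 has 4 s.f., so the result keeps min(6, 4) = 4 s.f.
Rounded to 4 significant figures: 2571 J.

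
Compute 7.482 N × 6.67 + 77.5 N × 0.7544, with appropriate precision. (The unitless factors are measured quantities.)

7.482 × 6.67 = 49.90494 → 49.9 N (3 s.f., last digit at the 10^-1 place).
77.5 × 0.7544 = 58.466 → 58.5 N (3 s.f., last digit at the 10^-1 place).
Sum: 108.37094 N; keep the coarser place, 10^-1.
Result: 108.4 N.

108.4 N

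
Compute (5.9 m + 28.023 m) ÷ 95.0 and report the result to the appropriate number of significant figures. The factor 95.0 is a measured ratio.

5.9 m + 28.023 m = 33.923 m; the sum is limited to 1 decimal place (3 s.f.).
Carrying full precision, 33.923 ÷ 95.0 = 0.357084210526… m; 95.0 has 3 s.f., so the result keeps min(3, 3) = 3 s.f.
Rounded to 3 significant figures: 0.357 m.

0.357 m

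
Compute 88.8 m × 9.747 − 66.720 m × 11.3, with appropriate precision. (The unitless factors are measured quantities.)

88.8 × 9.747 = 865.5336 → 866 m (3 s.f., last digit at the 10^0 place).
66.720 × 11.3 = 753.936 → 754 m (3 s.f., last digit at the 10^0 place).
Difference: 111.5976 m; keep the coarser place, 10^0.
Result: 112 m.

112 m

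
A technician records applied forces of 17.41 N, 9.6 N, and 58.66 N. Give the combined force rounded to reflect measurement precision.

85.7 N

17.41 N + 9.6 N + 58.66 N = 85.67 N.
Addition/subtraction keeps the fewest decimal places: 17.41 → 2 decimal places, 9.6 → 1 decimal place, 58.66 → 2 decimal places; limit is 1.
Rounded to 1 decimal place: 85.7 N.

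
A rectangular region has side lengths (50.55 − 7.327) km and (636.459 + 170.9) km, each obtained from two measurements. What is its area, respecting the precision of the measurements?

50.55 − 7.327 = 43.223, limited to 2 d.p. → 4 s.f.; 636.459 + 170.9 = 807.359, limited to 1 d.p. → 4 s.f.
Carrying full precision, 43.223 × 807.359 = 34896.478057; keep min(4, 4) = 4 s.f.
Rounded to 4 significant figures: 3.490 × 10^4 km².

3.490 × 10^4 km²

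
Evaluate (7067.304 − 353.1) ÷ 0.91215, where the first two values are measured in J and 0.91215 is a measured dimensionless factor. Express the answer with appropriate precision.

7067.304 J − 353.1 J = 6714.204 J; the difference is limited to 1 decimal place (5 s.f.).
Carrying full precision, 6714.204 ÷ 0.91215 = 7360.85512251… J; 0.91215 has 5 s.f., so the result keeps min(5, 5) = 5 s.f.
Rounded to 5 significant figures: 7.3609 × 10³ J.

7.3609 × 10³ J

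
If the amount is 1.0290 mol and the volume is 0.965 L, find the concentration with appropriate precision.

concentration = 1.0290 mol ÷ 0.965 L = 1.06632124352… mol/L.
1.0290 has 5 significant figures; 0.965 has 3.
Division/multiplication keeps the fewest: 3 significant figures.
Rounded: 1.07 mol/L.

1.07 mol/L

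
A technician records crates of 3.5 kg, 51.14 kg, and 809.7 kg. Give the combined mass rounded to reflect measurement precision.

864.3 kg

3.5 kg + 51.14 kg + 809.7 kg = 864.34 kg.
Addition/subtraction keeps the fewest decimal places: 3.5 → 1 decimal place, 51.14 → 2 decimal places, 809.7 → 1 decimal place; limit is 1.
Rounded to 1 decimal place: 864.3 kg.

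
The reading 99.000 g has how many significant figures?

5

99.000: trailing zeros after a decimal point are significant.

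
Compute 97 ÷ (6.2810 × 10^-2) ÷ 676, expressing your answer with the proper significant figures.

97 ÷ (6.2810 × 10^-2) ÷ 676 = 2.28452673556…
Multiplication/division keeps the fewest significant figures: 97 → 2 s.f., 6.2810 × 10^-2 → 5 s.f., 676 → 3 s.f.; limit is 2.
Rounded to 2 significant figures: 2.3.

2.3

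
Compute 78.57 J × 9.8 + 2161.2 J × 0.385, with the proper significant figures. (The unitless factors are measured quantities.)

78.57 × 9.8 = 769.986 → 7.7 × 10² J (2 s.f., last digit at the 10^1 place).
2161.2 × 0.385 = 832.062 → 832 J (3 s.f., last digit at the 10^0 place).
Sum: 1602.048 J; keep the coarser place, 10^1.
Result: 1.60 × 10³ J.

1.60 × 10³ J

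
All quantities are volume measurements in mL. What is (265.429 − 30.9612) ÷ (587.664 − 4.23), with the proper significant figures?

265.429 − 30.9612 = 234.4678, limited to 3 d.p. → 6 s.f.; 587.664 − 4.23 = 583.434, limited to 2 d.p. → 5 s.f.
Carrying full precision, 234.4678 ÷ 583.434 = 0.40187544778…; keep min(6, 5) = 5 s.f.
Rounded to 5 significant figures: 0.40188.

0.40188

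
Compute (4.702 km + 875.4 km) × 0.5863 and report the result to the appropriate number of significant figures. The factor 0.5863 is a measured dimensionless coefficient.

516.0 km

4.702 km + 875.4 km = 880.102 km; the sum is limited to 1 decimal place (4 s.f.).
Carrying full precision, 880.102 × 0.5863 = 516.0038026 km; 0.5863 has 4 s.f., so the result keeps min(4, 4) = 4 s.f.
Rounded to 4 significant figures: 516.0 km.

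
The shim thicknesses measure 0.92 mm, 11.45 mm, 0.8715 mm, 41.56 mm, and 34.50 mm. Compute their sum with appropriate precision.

89.30 mm

0.92 mm + 11.45 mm + 0.8715 mm + 41.56 mm + 34.50 mm = 89.3015 mm.
Addition/subtraction keeps the fewest decimal places: 0.92 → 2 decimal places, 11.45 → 2 decimal places, 0.8715 → 4 decimal places, 41.56 → 2 decimal places, 34.50 → 2 decimal places; limit is 2.
Rounded to 2 decimal places: 89.30 mm.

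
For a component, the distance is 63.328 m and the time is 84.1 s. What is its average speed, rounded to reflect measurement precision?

0.753 m/s

average speed = 63.328 m ÷ 84.1 s = 0.753008323424… m/s.
63.328 has 5 significant figures; 84.1 has 3.
Division/multiplication keeps the fewest: 3 significant figures.
Rounded: 0.753 m/s.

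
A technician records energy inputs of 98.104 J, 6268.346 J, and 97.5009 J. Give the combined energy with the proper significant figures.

6463.951 J

98.104 J + 6268.346 J + 97.5009 J = 6463.9509 J.
Addition/subtraction keeps the fewest decimal places: 98.104 → 3 decimal places, 6268.346 → 3 decimal places, 97.5009 → 4 decimal places; limit is 3.
Rounded to 3 decimal places: 6463.951 J.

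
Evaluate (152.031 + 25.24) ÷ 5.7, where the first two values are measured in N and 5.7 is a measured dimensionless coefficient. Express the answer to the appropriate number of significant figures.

152.031 N + 25.24 N = 177.271 N; the sum is limited to 2 decimal places (5 s.f.).
Carrying full precision, 177.271 ÷ 5.7 = 31.1001754386… N; 5.7 has 2 s.f., so the result keeps min(5, 2) = 2 s.f.
Rounded to 2 significant figures: 31 N.

31 N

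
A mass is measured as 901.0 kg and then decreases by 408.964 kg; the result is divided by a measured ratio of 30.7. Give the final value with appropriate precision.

901.0 kg − 408.964 kg = 492.036 kg; the difference is limited to 1 decimal place (4 s.f.).
Carrying full precision, 492.036 ÷ 30.7 = 16.0272312704… kg; 30.7 has 3 s.f., so the result keeps min(4, 3) = 3 s.f.
Rounded to 3 significant figures: 16.0 kg.

16.0 kg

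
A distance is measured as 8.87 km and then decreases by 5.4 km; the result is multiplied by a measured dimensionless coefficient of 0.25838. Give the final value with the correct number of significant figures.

8.87 km − 5.4 km = 3.47 km; the difference is limited to 1 decimal place (2 s.f.).
Carrying full precision, 3.47 × 0.25838 = 0.8965786 km; 0.25838 has 5 s.f., so the result keeps min(2, 5) = 2 s.f.
Rounded to 2 significant figures: 0.90 km.

0.90 km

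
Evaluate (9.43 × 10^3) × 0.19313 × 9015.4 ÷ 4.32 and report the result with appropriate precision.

(9.43 × 10^3) × 0.19313 × 9015.4 ÷ 4.32 = 3800692.08909…
Multiplication/division keeps the fewest significant figures: 9.43 × 10^3 → 3 s.f., 0.19313 → 5 s.f., 9015.4 → 5 s.f., 4.32 → 3 s.f.; limit is 3.
Rounded to 3 significant figures: 3.80 × 10^6.

3.80 × 10^6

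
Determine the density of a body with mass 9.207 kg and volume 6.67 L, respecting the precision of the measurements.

density = 9.207 kg ÷ 6.67 L = 1.38035982009… kg/L.
9.207 has 4 significant figures; 6.67 has 3.
Division/multiplication keeps the fewest: 3 significant figures.
Rounded: 1.38 kg/L.

1.38 kg/L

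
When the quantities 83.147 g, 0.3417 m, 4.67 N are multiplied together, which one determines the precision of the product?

4.67 N

83.147 g → 5 s.f.; 0.3417 m → 4 s.f.; 4.67 N → 3 s.f.
The fewest is 3 significant figures, from 4.67 N.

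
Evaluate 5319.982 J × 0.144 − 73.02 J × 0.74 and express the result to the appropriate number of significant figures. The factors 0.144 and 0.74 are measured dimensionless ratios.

712 J

5319.982 × 0.144 = 766.077408 → 766 J (3 s.f., last digit at the 10^0 place).
73.02 × 0.74 = 54.0348 → 54 J (2 s.f., last digit at the 10^0 place).
Difference: 712.042608 J; keep the coarser place, 10^0.
Result: 712 J.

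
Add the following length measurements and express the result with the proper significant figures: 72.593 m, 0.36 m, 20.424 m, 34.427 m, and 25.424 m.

153.23 m

72.593 m + 0.36 m + 20.424 m + 34.427 m + 25.424 m = 153.228 m.
Addition/subtraction keeps the fewest decimal places: 72.593 → 3 decimal places, 0.36 → 2 decimal places, 20.424 → 3 decimal places, 34.427 → 3 decimal places, 25.424 → 3 decimal places; limit is 2.
Rounded to 2 decimal places: 153.23 m.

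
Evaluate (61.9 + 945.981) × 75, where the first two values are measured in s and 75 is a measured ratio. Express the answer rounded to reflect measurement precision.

61.9 s + 945.981 s = 1007.881 s; the sum is limited to 1 decimal place (5 s.f.).
Carrying full precision, 1007.881 × 75 = 75591.075 s; 75 has 2 s.f., so the result keeps min(5, 2) = 2 s.f.
Rounded to 2 significant figures: 7.6 × 10⁴ s.

7.6 × 10⁴ s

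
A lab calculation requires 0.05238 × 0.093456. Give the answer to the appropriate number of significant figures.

0.05238 × 0.093456 = 0.00489522528
Multiplication/division keeps the fewest significant figures: 0.05238 → 4 s.f., 0.093456 → 5 s.f.; limit is 4.
Rounded to 4 significant figures: 0.004895.

0.004895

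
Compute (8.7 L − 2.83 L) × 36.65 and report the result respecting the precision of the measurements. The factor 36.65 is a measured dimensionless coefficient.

2.2 × 10^2 L

8.7 L − 2.83 L = 5.87 L; the difference is limited to 1 decimal place (2 s.f.).
Carrying full precision, 5.87 × 36.65 = 215.1355 L; 36.65 has 4 s.f., so the result keeps min(2, 4) = 2 s.f.
Rounded to 2 significant figures: 2.2 × 10^2 L.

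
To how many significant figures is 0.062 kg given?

2

0.062: leading zeros are not significant.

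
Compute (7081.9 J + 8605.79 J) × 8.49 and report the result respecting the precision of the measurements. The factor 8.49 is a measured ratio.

1.33 × 10⁵ J

7081.9 J + 8605.79 J = 15687.69 J; the sum is limited to 1 decimal place (6 s.f.).
Carrying full precision, 15687.69 × 8.49 = 133188.4881 J; 8.49 has 3 s.f., so the result keeps min(6, 3) = 3 s.f.
Rounded to 3 significant figures: 1.33 × 10⁵ J.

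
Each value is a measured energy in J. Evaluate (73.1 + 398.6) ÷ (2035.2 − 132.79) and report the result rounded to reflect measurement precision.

73.1 + 398.6 = 471.7, limited to 1 d.p. → 4 s.f.; 2035.2 − 132.79 = 1902.41, limited to 1 d.p. → 5 s.f.
Carrying full precision, 471.7 ÷ 1902.41 = 0.247948654601…; keep min(4, 5) = 4 s.f.
Rounded to 4 significant figures: 0.2479.

0.2479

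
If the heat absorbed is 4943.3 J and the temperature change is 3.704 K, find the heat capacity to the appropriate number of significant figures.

heat capacity = 4943.3 J ÷ 3.704 K = 1334.58423326… J/K.
4943.3 has 5 significant figures; 3.704 has 4.
Division/multiplication keeps the fewest: 4 significant figures.
Rounded: 1335 J/K.

1335 J/K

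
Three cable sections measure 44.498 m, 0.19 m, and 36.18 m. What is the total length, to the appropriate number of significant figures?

44.498 m + 0.19 m + 36.18 m = 80.868 m.
Addition/subtraction keeps the fewest decimal places: 44.498 → 3 decimal places, 0.19 → 2 decimal places, 36.18 → 2 decimal places; limit is 2.
Rounded to 2 decimal places: 80.87 m.

80.87 m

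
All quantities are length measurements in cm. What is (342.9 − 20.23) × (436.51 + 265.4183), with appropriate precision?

342.9 − 20.23 = 322.67, limited to 1 d.p. → 4 s.f.; 436.51 + 265.4183 = 701.9283, limited to 2 d.p. → 5 s.f.
Carrying full precision, 322.67 × 701.9283 = 226491.204561; keep min(4, 5) = 4 s.f.
Rounded to 4 significant figures: 2.265 × 10⁵ cm².

2.265 × 10⁵ cm²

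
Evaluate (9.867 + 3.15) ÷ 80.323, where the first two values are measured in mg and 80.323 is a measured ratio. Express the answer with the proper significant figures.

0.1621 mg

9.867 mg + 3.15 mg = 13.017 mg; the sum is limited to 2 decimal places (4 s.f.).
Carrying full precision, 13.017 ÷ 80.323 = 0.162058190058… mg; 80.323 has 5 s.f., so the result keeps min(4, 5) = 4 s.f.
Rounded to 4 significant figures: 0.1621 mg.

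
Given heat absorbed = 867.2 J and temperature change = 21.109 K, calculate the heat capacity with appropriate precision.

41.08 J/K

heat capacity = 867.2 J ÷ 21.109 K = 41.0820029371… J/K.
867.2 has 4 significant figures; 21.109 has 5.
Division/multiplication keeps the fewest: 4 significant figures.
Rounded: 41.08 J/K.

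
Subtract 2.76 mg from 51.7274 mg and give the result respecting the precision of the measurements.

48.97 mg

51.7274 mg − 2.76 mg = 48.9674 mg.
Addition/subtraction keeps the fewest decimal places: 51.7274 → 4 decimal places, 2.76 → 2 decimal places; limit is 2.
Rounded to 2 decimal places: 48.97 mg.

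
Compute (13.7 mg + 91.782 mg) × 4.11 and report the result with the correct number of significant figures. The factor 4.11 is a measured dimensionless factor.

434 mg

13.7 mg + 91.782 mg = 105.482 mg; the sum is limited to 1 decimal place (4 s.f.).
Carrying full precision, 105.482 × 4.11 = 433.53102 mg; 4.11 has 3 s.f., so the result keeps min(4, 3) = 3 s.f.
Rounded to 3 significant figures: 434 mg.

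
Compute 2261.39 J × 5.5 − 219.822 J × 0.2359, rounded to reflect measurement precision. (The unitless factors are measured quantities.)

2261.39 × 5.5 = 12437.645 → 1.2 × 10^4 J (2 s.f., last digit at the 10^3 place).
219.822 × 0.2359 = 51.8560098 → 51.86 J (4 s.f., last digit at the 10^-2 place).
Difference: 12385.7889902 J; keep the coarser place, 10^3.
Result: 1.2 × 10^4 J.

1.2 × 10^4 J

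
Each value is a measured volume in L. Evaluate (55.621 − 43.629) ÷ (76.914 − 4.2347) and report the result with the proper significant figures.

0.16500

55.621 − 43.629 = 11.992, limited to 3 d.p. → 5 s.f.; 76.914 − 4.2347 = 72.6793, limited to 3 d.p. → 5 s.f.
Carrying full precision, 11.992 ÷ 72.6793 = 0.164998837358…; keep min(5, 5) = 5 s.f.
Rounded to 5 significant figures: 0.16500.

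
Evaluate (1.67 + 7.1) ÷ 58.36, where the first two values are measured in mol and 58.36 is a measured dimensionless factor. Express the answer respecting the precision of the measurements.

0.15 mol

1.67 mol + 7.1 mol = 8.77 mol; the sum is limited to 1 decimal place (2 s.f.).
Carrying full precision, 8.77 ÷ 58.36 = 0.150274160384… mol; 58.36 has 4 s.f., so the result keeps min(2, 4) = 2 s.f.
Rounded to 2 significant figures: 0.15 mol.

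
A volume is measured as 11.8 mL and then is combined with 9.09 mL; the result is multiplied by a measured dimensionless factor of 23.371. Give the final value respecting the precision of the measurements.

488 mL

11.8 mL + 9.09 mL = 20.89 mL; the sum is limited to 1 decimal place (3 s.f.).
Carrying full precision, 20.89 × 23.371 = 488.22019 mL; 23.371 has 5 s.f., so the result keeps min(3, 5) = 3 s.f.
Rounded to 3 significant figures: 488 mL.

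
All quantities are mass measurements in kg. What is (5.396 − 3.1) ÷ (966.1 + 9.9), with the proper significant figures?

5.396 − 3.1 = 2.296, limited to 1 d.p. → 2 s.f.; 966.1 + 9.9 = 976.0, limited to 1 d.p. → 4 s.f.
Carrying full precision, 2.296 ÷ 976.0 = 0.00235245901639…; keep min(2, 4) = 2 s.f.
Rounded to 2 significant figures: 0.0024.

0.0024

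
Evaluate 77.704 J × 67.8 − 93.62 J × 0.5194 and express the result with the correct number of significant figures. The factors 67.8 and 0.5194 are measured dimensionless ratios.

5.22 × 10³ J

77.704 × 67.8 = 5268.3312 → 5.27 × 10³ J (3 s.f., last digit at the 10^1 place).
93.62 × 0.5194 = 48.626228 → 48.63 J (4 s.f., last digit at the 10^-2 place).
Difference: 5219.704972 J; keep the coarser place, 10^1.
Result: 5.22 × 10³ J.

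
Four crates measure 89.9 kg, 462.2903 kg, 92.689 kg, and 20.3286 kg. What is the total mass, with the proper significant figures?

665.2 kg

89.9 kg + 462.2903 kg + 92.689 kg + 20.3286 kg = 665.2079 kg.
Addition/subtraction keeps the fewest decimal places: 89.9 → 1 decimal place, 462.2903 → 4 decimal places, 92.689 → 3 decimal places, 20.3286 → 4 decimal places; limit is 1.
Rounded to 1 decimal place: 665.2 kg.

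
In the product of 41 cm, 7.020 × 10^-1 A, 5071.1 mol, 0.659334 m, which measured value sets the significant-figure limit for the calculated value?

41 cm

41 cm → 2 s.f.; 7.020 × 10^-1 A → 4 s.f.; 5071.1 mol → 5 s.f.; 0.659334 m → 6 s.f.
The fewest is 2 significant figures, from 41 cm.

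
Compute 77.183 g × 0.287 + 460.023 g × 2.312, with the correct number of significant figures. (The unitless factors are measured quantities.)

1086 g

77.183 × 0.287 = 22.151521 → 22.2 g (3 s.f., last digit at the 10^-1 place).
460.023 × 2.312 = 1063.573176 → 1064 g (4 s.f., last digit at the 10^0 place).
Sum: 1085.724697 g; keep the coarser place, 10^0.
Result: 1086 g.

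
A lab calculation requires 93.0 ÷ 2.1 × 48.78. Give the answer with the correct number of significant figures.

2.2 × 10^3

93.0 ÷ 2.1 × 48.78 = 2160.25714286…
Multiplication/division keeps the fewest significant figures: 93.0 → 3 s.f., 2.1 → 2 s.f., 48.78 → 4 s.f.; limit is 2.
Rounded to 2 significant figures: 2.2 × 10^3.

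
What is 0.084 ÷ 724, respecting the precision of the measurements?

0.084 ÷ 724 = 0.000116022099448…
Multiplication/division keeps the fewest significant figures: 0.084 → 2 s.f., 724 → 3 s.f.; limit is 2.
Rounded to 2 significant figures: 1.2 × 10^-4.

1.2 × 10^-4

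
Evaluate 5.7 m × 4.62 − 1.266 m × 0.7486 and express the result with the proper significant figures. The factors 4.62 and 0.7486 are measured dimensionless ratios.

25 m

5.7 × 4.62 = 26.334 → 26 m (2 s.f., last digit at the 10^0 place).
1.266 × 0.7486 = 0.9477276 → 0.9477 m (4 s.f., last digit at the 10^-4 place).
Difference: 25.3862724 m; keep the coarser place, 10^0.
Result: 25 m.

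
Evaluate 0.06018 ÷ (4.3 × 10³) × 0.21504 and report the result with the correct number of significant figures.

0.06018 ÷ (4.3 × 10³) × 0.21504 = 0.00000300955981395…
Multiplication/division keeps the fewest significant figures: 0.06018 → 4 s.f., 4.3 × 10³ → 2 s.f., 0.21504 → 5 s.f.; limit is 2.
Rounded to 2 significant figures: 3.0 × 10⁻⁶.

3.0 × 10⁻⁶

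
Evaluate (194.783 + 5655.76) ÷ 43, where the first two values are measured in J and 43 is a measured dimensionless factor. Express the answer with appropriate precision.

194.783 J + 5655.76 J = 5850.543 J; the sum is limited to 2 decimal places (6 s.f.).
Carrying full precision, 5850.543 ÷ 43 = 136.059139535… J; 43 has 2 s.f., so the result keeps min(6, 2) = 2 s.f.
Rounded to 2 significant figures: 1.4 × 10^2 J.

1.4 × 10^2 J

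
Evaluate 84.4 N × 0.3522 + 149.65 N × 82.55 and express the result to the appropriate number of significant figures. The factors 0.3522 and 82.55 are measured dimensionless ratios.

1.238 × 10⁴ N

84.4 × 0.3522 = 29.72568 → 29.7 N (3 s.f., last digit at the 10^-1 place).
149.65 × 82.55 = 12353.6075 → 1.235 × 10⁴ N (4 s.f., last digit at the 10^1 place).
Sum: 12383.33318 N; keep the coarser place, 10^1.
Result: 1.238 × 10⁴ N.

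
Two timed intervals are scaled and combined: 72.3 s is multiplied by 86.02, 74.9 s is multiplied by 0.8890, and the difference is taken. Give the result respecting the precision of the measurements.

6.15 × 10³ s

72.3 × 86.02 = 6219.246 → 6.22 × 10³ s (3 s.f., last digit at the 10^1 place).
74.9 × 0.8890 = 66.5861 → 66.6 s (3 s.f., last digit at the 10^-1 place).
Difference: 6152.6599 s; keep the coarser place, 10^1.
Result: 6.15 × 10³ s.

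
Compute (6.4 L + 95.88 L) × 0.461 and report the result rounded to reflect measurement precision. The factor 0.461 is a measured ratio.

6.4 L + 95.88 L = 102.28 L; the sum is limited to 1 decimal place (4 s.f.).
Carrying full precision, 102.28 × 0.461 = 47.15108 L; 0.461 has 3 s.f., so the result keeps min(4, 3) = 3 s.f.
Rounded to 3 significant figures: 47.2 L.

47.2 L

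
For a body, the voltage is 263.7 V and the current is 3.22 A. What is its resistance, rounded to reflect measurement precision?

81.9 Ω

resistance = 263.7 V ÷ 3.22 A = 81.8944099379… Ω.
263.7 has 4 significant figures; 3.22 has 3.
Division/multiplication keeps the fewest: 3 significant figures.
Rounded: 81.9 Ω.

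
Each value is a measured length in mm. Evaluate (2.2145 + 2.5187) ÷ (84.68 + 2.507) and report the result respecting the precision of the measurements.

0.05429

2.2145 + 2.5187 = 4.7332, limited to 4 d.p. → 5 s.f.; 84.68 + 2.507 = 87.187, limited to 2 d.p. → 4 s.f.
Carrying full precision, 4.7332 ÷ 87.187 = 0.0542879098948…; keep min(5, 4) = 4 s.f.
Rounded to 4 significant figures: 0.05429.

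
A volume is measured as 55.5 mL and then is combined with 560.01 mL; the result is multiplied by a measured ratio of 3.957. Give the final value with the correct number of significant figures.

2436 mL

55.5 mL + 560.01 mL = 615.51 mL; the sum is limited to 1 decimal place (4 s.f.).
Carrying full precision, 615.51 × 3.957 = 2435.57307 mL; 3.957 has 4 s.f., so the result keeps min(4, 4) = 4 s.f.
Rounded to 4 significant figures: 2436 mL.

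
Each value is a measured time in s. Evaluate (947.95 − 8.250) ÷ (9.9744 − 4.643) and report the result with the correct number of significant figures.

176.3

947.95 − 8.250 = 939.700, limited to 2 d.p. → 5 s.f.; 9.9744 − 4.643 = 5.3314, limited to 3 d.p. → 4 s.f.
Carrying full precision, 939.700 ÷ 5.3314 = 176.257643396…; keep min(5, 4) = 4 s.f.
Rounded to 4 significant figures: 176.3.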